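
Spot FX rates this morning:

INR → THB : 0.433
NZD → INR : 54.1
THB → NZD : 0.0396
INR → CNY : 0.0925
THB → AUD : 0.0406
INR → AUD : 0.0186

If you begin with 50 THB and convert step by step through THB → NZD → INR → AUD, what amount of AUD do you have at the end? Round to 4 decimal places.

1.9924

50 THB × 0.0396 = 1.98 NZD
1.98 NZD × 54.1 = 107.118 INR
107.118 INR × 0.0186 = 1.9923948 AUD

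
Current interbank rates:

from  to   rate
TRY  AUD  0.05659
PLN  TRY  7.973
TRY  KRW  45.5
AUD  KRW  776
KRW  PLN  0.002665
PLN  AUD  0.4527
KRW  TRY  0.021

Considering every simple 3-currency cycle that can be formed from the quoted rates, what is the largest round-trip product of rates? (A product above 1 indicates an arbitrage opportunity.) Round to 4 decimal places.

0.9668

KRW→PLN→TRY→KRW: 0.002665 × 7.973 × 45.5 = 0.96679
KRW→PLN→AUD→KRW: 0.002665 × 0.4527 × 776 = 0.93620
KRW→TRY→AUD→KRW: 0.021 × 0.05659 × 776 = 0.92219
Maximum is KRW→PLN→TRY→KRW at 0.9668; no arbitrage — every cycle loses value.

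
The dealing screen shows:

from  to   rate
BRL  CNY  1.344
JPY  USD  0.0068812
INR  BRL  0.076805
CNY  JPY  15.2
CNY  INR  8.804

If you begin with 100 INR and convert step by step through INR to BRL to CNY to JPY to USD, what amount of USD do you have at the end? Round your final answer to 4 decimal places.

1.0797

100 INR × 0.076805 = 7.6805 BRL
7.6805 BRL × 1.344 = 10.322592 CNY
10.322592 CNY × 15.2 = 156.9033984 JPY
156.9033984 JPY × 0.0068812 = 1.07968366507008 USD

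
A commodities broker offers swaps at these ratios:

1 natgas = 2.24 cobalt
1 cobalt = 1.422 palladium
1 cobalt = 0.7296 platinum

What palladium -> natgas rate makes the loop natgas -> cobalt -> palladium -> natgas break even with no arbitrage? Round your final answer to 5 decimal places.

0.31394

Known legs of the cycle: 2.24 × 1.422 = 3.18528
For no arbitrage the full-cycle product must be 1, so the missing rate is 1 / 3.18528 ≈ 0.3139441.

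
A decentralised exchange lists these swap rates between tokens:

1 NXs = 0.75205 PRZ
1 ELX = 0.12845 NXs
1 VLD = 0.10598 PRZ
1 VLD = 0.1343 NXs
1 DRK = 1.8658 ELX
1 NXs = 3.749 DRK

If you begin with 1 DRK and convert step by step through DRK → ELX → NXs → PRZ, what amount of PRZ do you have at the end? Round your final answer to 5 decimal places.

1 DRK × 1.8658 = 1.8658 ELX
1.8658 ELX × 0.12845 = 0.23966201 NXs
0.23966201 NXs × 0.75205 = 0.1802378146205 PRZ

0.18024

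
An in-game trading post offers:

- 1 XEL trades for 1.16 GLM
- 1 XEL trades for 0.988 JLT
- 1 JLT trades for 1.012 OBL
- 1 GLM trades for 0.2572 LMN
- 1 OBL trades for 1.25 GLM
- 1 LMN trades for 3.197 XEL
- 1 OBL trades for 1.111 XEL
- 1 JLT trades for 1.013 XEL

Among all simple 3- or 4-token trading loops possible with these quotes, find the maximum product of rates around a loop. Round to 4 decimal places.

1.1108

OBL→XEL→JLT→OBL: 1.111 × 0.988 × 1.012 = 1.11084
GLM→LMN→XEL→GLM: 0.2572 × 3.197 × 1.16 = 0.95383
Maximum is OBL→XEL→JLT→OBL at 1.1108; arbitrage exists.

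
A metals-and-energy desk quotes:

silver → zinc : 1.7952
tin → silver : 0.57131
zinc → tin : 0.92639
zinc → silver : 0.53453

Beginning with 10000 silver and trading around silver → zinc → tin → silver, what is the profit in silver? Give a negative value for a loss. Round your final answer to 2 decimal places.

-498.80

10000 silver × 1.7952 = 17952 zinc
17952 zinc × 0.92639 = 16630.55328 tin
16630.55328 tin × 0.57131 = 9501.2013943968 silver
Net change: 9501.2013943968 − 10000 = -498.7986056032 silver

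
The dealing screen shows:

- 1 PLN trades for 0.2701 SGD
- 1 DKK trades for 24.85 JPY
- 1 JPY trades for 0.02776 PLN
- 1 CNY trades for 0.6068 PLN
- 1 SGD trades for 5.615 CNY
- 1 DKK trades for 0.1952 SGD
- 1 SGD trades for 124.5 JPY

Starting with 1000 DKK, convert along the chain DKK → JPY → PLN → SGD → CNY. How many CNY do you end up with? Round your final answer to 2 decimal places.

1046.21

1000 DKK × 24.85 = 24850 JPY
24850 JPY × 0.02776 = 689.836 PLN
689.836 PLN × 0.2701 = 186.3247036 SGD
186.3247036 SGD × 5.615 = 1046.213210714 CNY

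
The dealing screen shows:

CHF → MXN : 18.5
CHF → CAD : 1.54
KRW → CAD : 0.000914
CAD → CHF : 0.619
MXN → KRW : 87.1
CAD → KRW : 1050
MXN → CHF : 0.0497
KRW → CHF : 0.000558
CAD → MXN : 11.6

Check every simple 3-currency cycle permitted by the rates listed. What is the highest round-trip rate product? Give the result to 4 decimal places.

0.9235

KRW→CAD→MXN→KRW: 0.000914 × 11.6 × 87.1 = 0.92347
KRW→CHF→CAD→KRW: 0.000558 × 1.54 × 1050 = 0.90229
KRW→CHF→MXN→KRW: 0.000558 × 18.5 × 87.1 = 0.89913
CAD→MXN→CHF→CAD: 11.6 × 0.0497 × 1.54 = 0.88784
Maximum is KRW→CAD→MXN→KRW at 0.9235; no arbitrage — every cycle loses value.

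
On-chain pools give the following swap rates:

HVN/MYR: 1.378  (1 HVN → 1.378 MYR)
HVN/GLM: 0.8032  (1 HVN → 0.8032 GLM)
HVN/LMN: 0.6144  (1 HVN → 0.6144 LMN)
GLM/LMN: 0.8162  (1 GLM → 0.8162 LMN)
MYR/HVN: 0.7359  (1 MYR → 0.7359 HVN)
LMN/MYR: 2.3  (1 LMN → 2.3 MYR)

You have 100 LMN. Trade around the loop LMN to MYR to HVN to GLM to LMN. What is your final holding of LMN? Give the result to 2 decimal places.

110.96

100 LMN × 2.3 = 230 MYR
230 MYR × 0.7359 = 169.257 HVN
169.257 HVN × 0.8032 = 135.9472224 GLM
135.9472224 GLM × 0.8162 = 110.96012292288 LMN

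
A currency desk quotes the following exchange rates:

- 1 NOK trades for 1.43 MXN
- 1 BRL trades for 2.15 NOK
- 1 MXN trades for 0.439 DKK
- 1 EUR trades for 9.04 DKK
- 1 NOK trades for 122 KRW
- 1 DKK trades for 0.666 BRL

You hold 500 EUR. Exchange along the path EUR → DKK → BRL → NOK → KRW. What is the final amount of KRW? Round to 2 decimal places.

789606.94

500 EUR × 9.04 = 4520 DKK
4520 DKK × 0.666 = 3010.32 BRL
3010.32 BRL × 2.15 = 6472.188 NOK
6472.188 NOK × 122 = 789606.936 KRW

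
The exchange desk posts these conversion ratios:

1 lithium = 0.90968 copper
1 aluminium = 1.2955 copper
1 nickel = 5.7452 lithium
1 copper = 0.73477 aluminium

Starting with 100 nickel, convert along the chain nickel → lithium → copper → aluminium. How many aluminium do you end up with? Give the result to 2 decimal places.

384.01

100 nickel × 5.7452 = 574.52 lithium
574.52 lithium × 0.90968 = 522.6293536 copper
522.6293536 copper × 0.73477 = 384.012370144672 aluminium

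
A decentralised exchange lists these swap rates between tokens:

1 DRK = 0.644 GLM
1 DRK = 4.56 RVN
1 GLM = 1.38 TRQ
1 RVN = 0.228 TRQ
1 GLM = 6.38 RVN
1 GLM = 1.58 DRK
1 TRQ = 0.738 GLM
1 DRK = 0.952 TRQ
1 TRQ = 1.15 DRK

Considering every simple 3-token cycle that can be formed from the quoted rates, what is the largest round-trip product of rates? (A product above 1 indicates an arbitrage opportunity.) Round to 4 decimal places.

1.1956

TRQ→DRK→RVN→TRQ: 1.15 × 4.56 × 0.228 = 1.19563
TRQ→GLM→DRK→TRQ: 0.738 × 1.58 × 0.952 = 1.11007
TRQ→GLM→RVN→TRQ: 0.738 × 6.38 × 0.228 = 1.07352
TRQ→DRK→GLM→TRQ: 1.15 × 0.644 × 1.38 = 1.02203
Maximum is TRQ→DRK→RVN→TRQ at 1.1956; arbitrage exists.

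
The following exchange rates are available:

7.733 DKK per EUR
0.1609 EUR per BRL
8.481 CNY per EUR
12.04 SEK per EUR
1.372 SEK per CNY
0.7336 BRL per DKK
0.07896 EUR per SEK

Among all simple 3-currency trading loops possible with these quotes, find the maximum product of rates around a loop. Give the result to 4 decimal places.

CNY→SEK→EUR→CNY: 1.372 × 0.07896 × 8.481 = 0.91877
BRL→EUR→DKK→BRL: 0.1609 × 7.733 × 0.7336 = 0.91277
Maximum is CNY→SEK→EUR→CNY at 0.9188; no arbitrage — every cycle loses value.

0.9188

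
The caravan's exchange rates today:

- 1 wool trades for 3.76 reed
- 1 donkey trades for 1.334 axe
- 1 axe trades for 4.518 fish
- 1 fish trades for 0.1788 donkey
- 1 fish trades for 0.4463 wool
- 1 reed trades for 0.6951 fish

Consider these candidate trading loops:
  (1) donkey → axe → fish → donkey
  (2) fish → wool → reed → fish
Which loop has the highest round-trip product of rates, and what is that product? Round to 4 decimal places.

(1) 1.334 × 4.518 × 0.1788 = 1.07763
(2) 0.4463 × 3.76 × 0.6951 = 1.16644
Highest is cycle (2) at 1.1664 (>1, arbitrage).

1.1664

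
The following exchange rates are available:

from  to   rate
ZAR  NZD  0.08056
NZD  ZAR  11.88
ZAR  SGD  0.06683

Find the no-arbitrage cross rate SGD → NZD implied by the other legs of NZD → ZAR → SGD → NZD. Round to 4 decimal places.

Known legs of the cycle: 11.88 × 0.06683 = 0.7939404
For no arbitrage the full-cycle product must be 1, so the missing rate is 1 / 0.7939404 ≈ 1.259540.

1.2595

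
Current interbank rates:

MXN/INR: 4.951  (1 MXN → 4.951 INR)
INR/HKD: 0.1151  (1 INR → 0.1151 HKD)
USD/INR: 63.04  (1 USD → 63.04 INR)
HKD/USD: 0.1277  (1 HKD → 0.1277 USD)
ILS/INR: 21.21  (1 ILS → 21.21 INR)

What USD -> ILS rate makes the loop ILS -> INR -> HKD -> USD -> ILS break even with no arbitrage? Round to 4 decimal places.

Known legs of the cycle: 21.21 × 0.1151 × 0.1277 = 0.3117503067
For no arbitrage the full-cycle product must be 1, so the missing rate is 1 / 0.3117503067 ≈ 3.207695.

3.2077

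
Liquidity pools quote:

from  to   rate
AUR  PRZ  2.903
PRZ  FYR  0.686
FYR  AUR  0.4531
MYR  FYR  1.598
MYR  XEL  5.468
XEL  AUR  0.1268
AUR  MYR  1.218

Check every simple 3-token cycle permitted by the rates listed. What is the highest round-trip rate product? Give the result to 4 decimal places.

0.9023

AUR→PRZ→FYR→AUR: 2.903 × 0.686 × 0.4531 = 0.90233
AUR→MYR→FYR→AUR: 1.218 × 1.598 × 0.4531 = 0.88190
AUR→MYR→XEL→AUR: 1.218 × 5.468 × 0.1268 = 0.84449
Maximum is AUR→PRZ→FYR→AUR at 0.9023; no arbitrage — every cycle loses value.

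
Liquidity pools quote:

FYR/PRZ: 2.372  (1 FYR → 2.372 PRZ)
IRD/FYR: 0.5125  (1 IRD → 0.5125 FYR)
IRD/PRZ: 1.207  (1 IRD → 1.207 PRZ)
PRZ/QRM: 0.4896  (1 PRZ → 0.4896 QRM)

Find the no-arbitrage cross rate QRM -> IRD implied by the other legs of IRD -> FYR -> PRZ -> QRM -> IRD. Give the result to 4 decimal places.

1.6802

Known legs of the cycle: 0.5125 × 2.372 × 0.4896 = 0.59518224
For no arbitrage the full-cycle product must be 1, so the missing rate is 1 / 0.59518224 ≈ 1.680158.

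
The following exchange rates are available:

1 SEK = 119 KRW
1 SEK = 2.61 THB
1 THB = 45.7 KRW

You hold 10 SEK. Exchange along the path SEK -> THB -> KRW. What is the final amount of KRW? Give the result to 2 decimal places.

1192.77

10 SEK × 2.61 = 26.1 THB
26.1 THB × 45.7 = 1192.77 KRW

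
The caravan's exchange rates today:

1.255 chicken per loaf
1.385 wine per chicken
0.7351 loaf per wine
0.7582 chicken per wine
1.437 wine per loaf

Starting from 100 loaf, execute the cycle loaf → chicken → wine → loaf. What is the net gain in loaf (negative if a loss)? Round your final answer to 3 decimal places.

27.773

100 loaf × 1.255 = 125.5 chicken
125.5 chicken × 1.385 = 173.8175 wine
173.8175 wine × 0.7351 = 127.77324425 loaf
Net change: 127.77324425 − 100 = 27.77324425 loaf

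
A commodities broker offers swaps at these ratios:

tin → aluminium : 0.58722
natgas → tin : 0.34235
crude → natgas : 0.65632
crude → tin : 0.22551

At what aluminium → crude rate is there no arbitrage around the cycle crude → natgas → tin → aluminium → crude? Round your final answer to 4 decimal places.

7.5790

Known legs of the cycle: 0.65632 × 0.34235 × 0.58722 = 0.13194313827744
For no arbitrage the full-cycle product must be 1, so the missing rate is 1 / 0.13194313827744 ≈ 7.579022.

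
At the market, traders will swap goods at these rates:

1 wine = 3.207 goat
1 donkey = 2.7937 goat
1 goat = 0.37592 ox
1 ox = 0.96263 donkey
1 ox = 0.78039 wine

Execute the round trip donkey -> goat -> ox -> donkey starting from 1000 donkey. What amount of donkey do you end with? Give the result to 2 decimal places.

1000 donkey × 2.7937 = 2793.7 goat
2793.7 goat × 0.37592 = 1050.207704 ox
1050.207704 ox × 0.96263 = 1010.96144210152 donkey

1010.96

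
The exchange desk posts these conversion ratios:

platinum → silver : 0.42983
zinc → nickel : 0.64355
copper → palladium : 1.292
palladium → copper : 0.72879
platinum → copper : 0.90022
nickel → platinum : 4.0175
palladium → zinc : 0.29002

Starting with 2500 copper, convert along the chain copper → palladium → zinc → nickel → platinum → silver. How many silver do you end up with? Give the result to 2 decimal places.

2500 copper × 1.292 = 3230 palladium
3230 palladium × 0.29002 = 936.7646 zinc
936.7646 zinc × 0.64355 = 602.85485833 nickel
602.85485833 nickel × 4.0175 = 2421.969393340775 platinum
2421.969393340775 platinum × 0.42983 = 1041.03510433966531825 silver

1041.04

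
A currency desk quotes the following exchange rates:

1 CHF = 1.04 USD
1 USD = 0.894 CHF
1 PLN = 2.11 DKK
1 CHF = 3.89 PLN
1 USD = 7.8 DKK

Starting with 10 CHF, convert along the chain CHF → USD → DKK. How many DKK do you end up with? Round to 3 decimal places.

81.120

10 CHF × 1.04 = 10.4 USD
10.4 USD × 7.8 = 81.12 DKK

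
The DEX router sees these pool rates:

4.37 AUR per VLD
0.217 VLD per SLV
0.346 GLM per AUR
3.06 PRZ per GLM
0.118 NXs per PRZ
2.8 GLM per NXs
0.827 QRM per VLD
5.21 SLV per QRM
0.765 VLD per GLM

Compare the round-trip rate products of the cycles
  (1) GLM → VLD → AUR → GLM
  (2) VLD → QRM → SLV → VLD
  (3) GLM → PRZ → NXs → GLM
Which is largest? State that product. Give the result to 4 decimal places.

1.1567

(1) 0.765 × 4.37 × 0.346 = 1.15670
(2) 0.827 × 5.21 × 0.217 = 0.93498
(3) 3.06 × 0.118 × 2.8 = 1.01102
Highest is cycle (1) at 1.1567 (>1, arbitrage).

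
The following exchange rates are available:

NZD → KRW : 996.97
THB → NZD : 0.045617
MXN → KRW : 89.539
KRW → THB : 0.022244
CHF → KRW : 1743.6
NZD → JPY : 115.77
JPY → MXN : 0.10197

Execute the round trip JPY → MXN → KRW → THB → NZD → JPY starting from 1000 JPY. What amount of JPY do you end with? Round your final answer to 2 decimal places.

1072.56

1000 JPY × 0.10197 = 101.97 MXN
101.97 MXN × 89.539 = 9130.29183 KRW
9130.29183 KRW × 0.022244 = 203.09421146652 THB
203.09421146652 THB × 0.045617 = 9.26454864446824284 NZD
9.26454864446824284 NZD × 115.77 = 1072.5567965700884735868 JPY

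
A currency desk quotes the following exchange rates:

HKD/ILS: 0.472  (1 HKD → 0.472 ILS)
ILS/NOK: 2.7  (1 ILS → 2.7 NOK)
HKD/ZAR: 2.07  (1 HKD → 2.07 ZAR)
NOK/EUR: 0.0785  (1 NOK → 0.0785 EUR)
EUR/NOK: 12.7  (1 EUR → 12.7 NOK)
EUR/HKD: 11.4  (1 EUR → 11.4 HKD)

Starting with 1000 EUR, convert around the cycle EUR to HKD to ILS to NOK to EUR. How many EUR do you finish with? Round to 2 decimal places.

1000 EUR × 11.4 = 11400 HKD
11400 HKD × 0.472 = 5380.8 ILS
5380.8 ILS × 2.7 = 14528.16 NOK
14528.16 NOK × 0.0785 = 1140.46056 EUR

1140.46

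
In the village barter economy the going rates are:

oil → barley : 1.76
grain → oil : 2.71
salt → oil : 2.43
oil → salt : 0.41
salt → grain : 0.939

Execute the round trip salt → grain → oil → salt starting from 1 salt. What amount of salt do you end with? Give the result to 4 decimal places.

1 salt × 0.939 = 0.939 grain
0.939 grain × 2.71 = 2.54469 oil
2.54469 oil × 0.41 = 1.0433229 salt

1.0433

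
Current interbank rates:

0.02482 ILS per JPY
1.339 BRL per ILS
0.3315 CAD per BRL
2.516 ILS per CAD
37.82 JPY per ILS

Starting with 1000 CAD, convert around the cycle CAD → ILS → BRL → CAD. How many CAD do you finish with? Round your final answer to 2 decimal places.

1116.80

1000 CAD × 2.516 = 2516 ILS
2516 ILS × 1.339 = 3368.924 BRL
3368.924 BRL × 0.3315 = 1116.798306 CAD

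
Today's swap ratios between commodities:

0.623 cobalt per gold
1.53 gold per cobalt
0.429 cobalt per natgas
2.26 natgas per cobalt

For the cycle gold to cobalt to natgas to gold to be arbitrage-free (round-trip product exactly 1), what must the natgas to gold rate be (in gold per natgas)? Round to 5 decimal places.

Known legs of the cycle: 0.623 × 2.26 = 1.40798
For no arbitrage the full-cycle product must be 1, so the missing rate is 1 / 1.40798 ≈ 0.7102374.

0.71024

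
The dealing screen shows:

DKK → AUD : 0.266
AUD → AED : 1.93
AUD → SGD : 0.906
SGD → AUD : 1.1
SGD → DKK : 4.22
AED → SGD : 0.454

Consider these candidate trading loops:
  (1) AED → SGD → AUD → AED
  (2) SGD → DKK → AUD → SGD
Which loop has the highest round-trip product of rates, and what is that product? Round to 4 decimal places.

1.0170

(1) 0.454 × 1.1 × 1.93 = 0.96384
(2) 4.22 × 0.266 × 0.906 = 1.01700
Highest is cycle (2) at 1.0170 (>1, arbitrage).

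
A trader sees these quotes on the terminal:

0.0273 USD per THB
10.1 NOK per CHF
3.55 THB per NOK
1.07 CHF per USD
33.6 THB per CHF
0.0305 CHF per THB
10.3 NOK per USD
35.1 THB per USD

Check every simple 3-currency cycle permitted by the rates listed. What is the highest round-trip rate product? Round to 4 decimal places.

NOK→THB→CHF→NOK: 3.55 × 0.0305 × 10.1 = 1.09358
NOK→THB→USD→NOK: 3.55 × 0.0273 × 10.3 = 0.99822
USD→CHF→THB→USD: 1.07 × 33.6 × 0.0273 = 0.98149
Maximum is NOK→THB→CHF→NOK at 1.0936; arbitrage exists.

1.0936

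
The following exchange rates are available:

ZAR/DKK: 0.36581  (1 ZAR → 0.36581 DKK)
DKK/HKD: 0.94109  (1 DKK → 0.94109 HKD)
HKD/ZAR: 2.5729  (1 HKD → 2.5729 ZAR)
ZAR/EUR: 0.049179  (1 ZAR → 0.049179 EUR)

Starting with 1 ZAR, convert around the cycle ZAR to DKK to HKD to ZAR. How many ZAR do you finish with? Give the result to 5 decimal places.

0.88575

1 ZAR × 0.36581 = 0.36581 DKK
0.36581 DKK × 0.94109 = 0.3442601329 HKD
0.3442601329 HKD × 2.5729 = 0.88574689593841 ZAR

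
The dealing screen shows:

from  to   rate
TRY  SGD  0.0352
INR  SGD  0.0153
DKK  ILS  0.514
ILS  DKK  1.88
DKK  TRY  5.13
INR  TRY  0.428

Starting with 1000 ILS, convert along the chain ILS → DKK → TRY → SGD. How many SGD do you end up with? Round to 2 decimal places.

339.48

1000 ILS × 1.88 = 1880 DKK
1880 DKK × 5.13 = 9644.4 TRY
9644.4 TRY × 0.0352 = 339.48288 SGD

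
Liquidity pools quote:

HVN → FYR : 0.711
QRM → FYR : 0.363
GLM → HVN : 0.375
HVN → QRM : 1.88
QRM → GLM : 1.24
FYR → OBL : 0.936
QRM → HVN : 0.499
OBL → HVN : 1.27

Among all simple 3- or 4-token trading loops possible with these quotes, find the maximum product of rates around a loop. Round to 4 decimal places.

0.8742

HVN→QRM→GLM→HVN: 1.88 × 1.24 × 0.375 = 0.87420
FYR→OBL→HVN→FYR: 0.936 × 1.27 × 0.711 = 0.84518
FYR→OBL→HVN→QRM→FYR: 0.936 × 1.27 × 1.88 × 0.363 = 0.81123
Maximum is HVN→QRM→GLM→HVN at 0.8742; no arbitrage — every cycle loses value.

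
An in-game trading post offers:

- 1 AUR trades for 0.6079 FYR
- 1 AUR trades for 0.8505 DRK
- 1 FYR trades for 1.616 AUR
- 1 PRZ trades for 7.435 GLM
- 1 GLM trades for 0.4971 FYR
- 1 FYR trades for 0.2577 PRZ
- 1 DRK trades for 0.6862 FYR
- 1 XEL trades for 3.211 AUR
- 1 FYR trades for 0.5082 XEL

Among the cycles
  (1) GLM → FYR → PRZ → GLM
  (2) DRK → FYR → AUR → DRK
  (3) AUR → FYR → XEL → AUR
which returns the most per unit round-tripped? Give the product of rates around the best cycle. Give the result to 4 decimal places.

0.9920

(1) 0.4971 × 0.2577 × 7.435 = 0.95244
(2) 0.6862 × 1.616 × 0.8505 = 0.94312
(3) 0.6079 × 0.5082 × 3.211 = 0.99199
Highest is cycle (3) at 0.9920 (≤1, no arbitrage).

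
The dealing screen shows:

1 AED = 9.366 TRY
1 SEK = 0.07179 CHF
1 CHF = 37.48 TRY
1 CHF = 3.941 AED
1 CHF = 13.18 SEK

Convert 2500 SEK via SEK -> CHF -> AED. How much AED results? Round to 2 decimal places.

707.31

2500 SEK × 0.07179 = 179.475 CHF
179.475 CHF × 3.941 = 707.310975 AED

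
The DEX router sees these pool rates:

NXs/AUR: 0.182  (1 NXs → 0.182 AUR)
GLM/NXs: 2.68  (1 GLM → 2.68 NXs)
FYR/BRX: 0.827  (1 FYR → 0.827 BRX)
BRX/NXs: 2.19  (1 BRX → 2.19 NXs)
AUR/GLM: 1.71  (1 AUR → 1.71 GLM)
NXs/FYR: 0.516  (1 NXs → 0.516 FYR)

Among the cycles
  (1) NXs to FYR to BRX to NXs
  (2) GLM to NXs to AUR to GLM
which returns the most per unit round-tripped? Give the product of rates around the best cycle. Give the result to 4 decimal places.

(1) 0.516 × 0.827 × 2.19 = 0.93454
(2) 2.68 × 0.182 × 1.71 = 0.83407
Highest is cycle (1) at 0.9345 (≤1, no arbitrage).

0.9345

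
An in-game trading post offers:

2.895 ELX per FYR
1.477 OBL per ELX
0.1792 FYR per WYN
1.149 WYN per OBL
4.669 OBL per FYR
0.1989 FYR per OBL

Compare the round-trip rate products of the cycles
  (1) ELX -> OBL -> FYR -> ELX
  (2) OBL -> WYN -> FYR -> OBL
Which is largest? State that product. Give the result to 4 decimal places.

(1) 1.477 × 0.1989 × 2.895 = 0.85048
(2) 1.149 × 0.1792 × 4.669 = 0.96135
Highest is cycle (2) at 0.9614 (≤1, no arbitrage).

0.9614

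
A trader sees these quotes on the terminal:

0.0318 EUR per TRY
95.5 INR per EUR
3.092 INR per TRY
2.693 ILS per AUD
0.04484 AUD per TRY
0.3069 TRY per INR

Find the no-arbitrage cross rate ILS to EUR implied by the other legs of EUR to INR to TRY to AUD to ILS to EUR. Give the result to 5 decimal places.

0.28255

Known legs of the cycle: 95.5 × 0.3069 × 0.04484 × 2.693 = 3.539176465374
For no arbitrage the full-cycle product must be 1, so the missing rate is 1 / 3.539176465374 ≈ 0.2825516.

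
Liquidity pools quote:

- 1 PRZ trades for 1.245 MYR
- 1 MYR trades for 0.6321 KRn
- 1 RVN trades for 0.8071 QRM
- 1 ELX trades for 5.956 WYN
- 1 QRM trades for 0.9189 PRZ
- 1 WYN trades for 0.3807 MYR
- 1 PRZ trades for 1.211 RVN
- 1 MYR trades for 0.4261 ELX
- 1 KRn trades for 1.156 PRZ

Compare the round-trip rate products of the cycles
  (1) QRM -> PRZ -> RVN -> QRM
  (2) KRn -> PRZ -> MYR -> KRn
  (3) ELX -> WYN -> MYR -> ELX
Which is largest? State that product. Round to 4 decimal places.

(1) 0.9189 × 1.211 × 0.8071 = 0.89813
(2) 1.156 × 1.245 × 0.6321 = 0.90973
(3) 5.956 × 0.3807 × 0.4261 = 0.96616
Highest is cycle (3) at 0.9662 (≤1, no arbitrage).

0.9662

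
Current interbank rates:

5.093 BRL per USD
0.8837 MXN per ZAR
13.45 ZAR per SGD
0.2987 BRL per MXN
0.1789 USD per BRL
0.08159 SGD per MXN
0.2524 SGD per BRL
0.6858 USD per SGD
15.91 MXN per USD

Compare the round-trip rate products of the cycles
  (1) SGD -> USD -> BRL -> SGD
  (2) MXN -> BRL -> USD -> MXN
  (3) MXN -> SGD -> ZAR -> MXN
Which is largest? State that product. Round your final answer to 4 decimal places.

(1) 0.6858 × 5.093 × 0.2524 = 0.88158
(2) 0.2987 × 0.1789 × 15.91 = 0.85019
(3) 0.08159 × 13.45 × 0.8837 = 0.96976
Highest is cycle (3) at 0.9698 (≤1, no arbitrage).

0.9698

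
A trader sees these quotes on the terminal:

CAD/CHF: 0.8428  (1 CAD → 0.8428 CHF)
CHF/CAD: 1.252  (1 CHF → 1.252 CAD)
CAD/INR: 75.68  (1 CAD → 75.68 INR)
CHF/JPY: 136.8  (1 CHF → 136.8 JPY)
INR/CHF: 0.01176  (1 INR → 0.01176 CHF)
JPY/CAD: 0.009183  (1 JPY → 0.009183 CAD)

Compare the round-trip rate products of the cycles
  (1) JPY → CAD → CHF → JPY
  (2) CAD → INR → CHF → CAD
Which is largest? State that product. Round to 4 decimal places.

(1) 0.009183 × 0.8428 × 136.8 = 1.05875
(2) 75.68 × 0.01176 × 1.252 = 1.11428
Highest is cycle (2) at 1.1143 (>1, arbitrage).

1.1143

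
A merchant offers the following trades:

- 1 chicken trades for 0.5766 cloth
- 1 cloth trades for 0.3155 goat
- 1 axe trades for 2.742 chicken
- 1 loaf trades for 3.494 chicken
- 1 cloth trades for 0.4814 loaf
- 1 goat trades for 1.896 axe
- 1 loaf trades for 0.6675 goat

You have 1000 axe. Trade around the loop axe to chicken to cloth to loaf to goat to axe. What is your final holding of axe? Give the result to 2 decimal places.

963.25

1000 axe × 2.742 = 2742 chicken
2742 chicken × 0.5766 = 1581.0372 cloth
1581.0372 cloth × 0.4814 = 761.11130808 loaf
761.11130808 loaf × 0.6675 = 508.0417981434 goat
508.0417981434 goat × 1.896 = 963.2472492798864 axe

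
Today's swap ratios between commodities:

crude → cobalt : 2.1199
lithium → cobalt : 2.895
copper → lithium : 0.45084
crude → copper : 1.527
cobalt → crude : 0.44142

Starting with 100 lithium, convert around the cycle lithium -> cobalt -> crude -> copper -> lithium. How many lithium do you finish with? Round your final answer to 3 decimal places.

87.976

100 lithium × 2.895 = 289.5 cobalt
289.5 cobalt × 0.44142 = 127.79109 crude
127.79109 crude × 1.527 = 195.13699443 copper
195.13699443 copper × 0.45084 = 87.9755625688212 lithium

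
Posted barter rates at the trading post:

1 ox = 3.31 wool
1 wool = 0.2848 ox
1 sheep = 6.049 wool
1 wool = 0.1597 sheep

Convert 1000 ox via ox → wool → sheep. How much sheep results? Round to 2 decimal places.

528.61

1000 ox × 3.31 = 3310 wool
3310 wool × 0.1597 = 528.607 sheep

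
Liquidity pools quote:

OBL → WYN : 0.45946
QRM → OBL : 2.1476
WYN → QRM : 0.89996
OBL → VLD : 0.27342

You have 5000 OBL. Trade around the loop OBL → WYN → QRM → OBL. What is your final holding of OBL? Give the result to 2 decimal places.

5000 OBL × 0.45946 = 2297.3 WYN
2297.3 WYN × 0.89996 = 2067.478108 QRM
2067.478108 QRM × 2.1476 = 4440.1159847408 OBL

4440.12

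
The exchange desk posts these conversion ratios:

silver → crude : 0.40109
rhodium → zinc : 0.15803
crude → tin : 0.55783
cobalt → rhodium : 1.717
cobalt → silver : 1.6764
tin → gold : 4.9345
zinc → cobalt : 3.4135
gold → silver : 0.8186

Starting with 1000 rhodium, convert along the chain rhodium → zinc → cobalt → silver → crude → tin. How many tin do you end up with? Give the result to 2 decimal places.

1000 rhodium × 0.15803 = 158.03 zinc
158.03 zinc × 3.4135 = 539.435405 cobalt
539.435405 cobalt × 1.6764 = 904.309512942 silver
904.309512942 silver × 0.40109 = 362.70950254590678 crude
362.70950254590678 crude × 0.55783 = 202.3302418051831790874 tin

202.33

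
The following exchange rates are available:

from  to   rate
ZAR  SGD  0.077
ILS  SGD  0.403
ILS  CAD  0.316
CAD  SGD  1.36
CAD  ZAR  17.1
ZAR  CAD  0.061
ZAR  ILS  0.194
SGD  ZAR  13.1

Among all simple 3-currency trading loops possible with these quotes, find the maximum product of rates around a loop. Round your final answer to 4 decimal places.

1.0868

CAD→SGD→ZAR→CAD: 1.36 × 13.1 × 0.061 = 1.08678
ILS→CAD→ZAR→ILS: 0.316 × 17.1 × 0.194 = 1.04830
ILS→SGD→ZAR→ILS: 0.403 × 13.1 × 0.194 = 1.02418
Maximum is CAD→SGD→ZAR→CAD at 1.0868; arbitrage exists.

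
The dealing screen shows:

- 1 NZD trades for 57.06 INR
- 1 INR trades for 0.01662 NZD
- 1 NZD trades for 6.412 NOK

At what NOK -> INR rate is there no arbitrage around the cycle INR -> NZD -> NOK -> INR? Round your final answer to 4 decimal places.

Known legs of the cycle: 0.01662 × 6.412 = 0.10656744
For no arbitrage the full-cycle product must be 1, so the missing rate is 1 / 0.10656744 ≈ 9.383729.

9.3837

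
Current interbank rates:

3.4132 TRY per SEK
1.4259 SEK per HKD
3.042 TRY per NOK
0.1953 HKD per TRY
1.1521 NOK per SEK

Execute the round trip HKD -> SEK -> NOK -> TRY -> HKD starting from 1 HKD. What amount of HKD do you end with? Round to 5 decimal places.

0.97598

1 HKD × 1.4259 = 1.4259 SEK
1.4259 SEK × 1.1521 = 1.64277939 NOK
1.64277939 NOK × 3.042 = 4.99733490438 TRY
4.99733490438 TRY × 0.1953 = 0.975979506825414 HKD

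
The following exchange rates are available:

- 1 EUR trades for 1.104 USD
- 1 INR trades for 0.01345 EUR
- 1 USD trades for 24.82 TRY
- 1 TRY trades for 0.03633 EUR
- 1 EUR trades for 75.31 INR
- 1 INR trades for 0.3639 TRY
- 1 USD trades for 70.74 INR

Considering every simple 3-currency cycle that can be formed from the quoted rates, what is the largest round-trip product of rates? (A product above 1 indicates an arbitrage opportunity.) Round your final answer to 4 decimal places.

1.0504

INR→EUR→USD→INR: 0.01345 × 1.104 × 70.74 = 1.05040
TRY→EUR→INR→TRY: 0.03633 × 75.31 × 0.3639 = 0.99563
TRY→EUR→USD→TRY: 0.03633 × 1.104 × 24.82 = 0.99549
Maximum is INR→EUR→USD→INR at 1.0504; arbitrage exists.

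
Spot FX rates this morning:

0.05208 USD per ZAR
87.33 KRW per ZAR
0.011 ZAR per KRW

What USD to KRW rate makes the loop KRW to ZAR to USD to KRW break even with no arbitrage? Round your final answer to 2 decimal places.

1745.57

Known legs of the cycle: 0.011 × 0.05208 = 0.00057288
For no arbitrage the full-cycle product must be 1, so the missing rate is 1 / 0.00057288 ≈ 1745.5663.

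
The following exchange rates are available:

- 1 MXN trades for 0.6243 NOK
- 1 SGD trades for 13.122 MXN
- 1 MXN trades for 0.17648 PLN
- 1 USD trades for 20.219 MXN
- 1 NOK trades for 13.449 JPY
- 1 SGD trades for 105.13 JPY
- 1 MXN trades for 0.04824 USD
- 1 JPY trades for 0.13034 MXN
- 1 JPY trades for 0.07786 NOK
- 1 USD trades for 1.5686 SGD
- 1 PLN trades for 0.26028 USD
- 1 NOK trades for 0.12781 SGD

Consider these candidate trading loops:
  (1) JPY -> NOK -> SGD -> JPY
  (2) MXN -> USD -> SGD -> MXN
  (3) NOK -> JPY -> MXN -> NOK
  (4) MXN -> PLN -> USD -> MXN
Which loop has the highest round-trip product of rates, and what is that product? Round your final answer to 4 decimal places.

(1) 0.07786 × 0.12781 × 105.13 = 1.04618
(2) 0.04824 × 1.5686 × 13.122 = 0.99293
(3) 13.449 × 0.13034 × 0.6243 = 1.09436
(4) 0.17648 × 0.26028 × 20.219 = 0.92874
Highest is cycle (3) at 1.0944 (>1, arbitrage).

1.0944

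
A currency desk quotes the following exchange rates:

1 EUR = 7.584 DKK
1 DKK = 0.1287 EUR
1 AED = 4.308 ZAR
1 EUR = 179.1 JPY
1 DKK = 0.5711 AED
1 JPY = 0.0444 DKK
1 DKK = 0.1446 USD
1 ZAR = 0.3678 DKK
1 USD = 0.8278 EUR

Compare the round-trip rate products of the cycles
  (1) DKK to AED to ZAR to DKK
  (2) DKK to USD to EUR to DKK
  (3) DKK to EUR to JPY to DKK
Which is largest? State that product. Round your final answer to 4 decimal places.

(1) 0.5711 × 4.308 × 0.3678 = 0.90490
(2) 0.1446 × 0.8278 × 7.584 = 0.90780
(3) 0.1287 × 179.1 × 0.0444 = 1.02343
Highest is cycle (3) at 1.0234 (>1, arbitrage).

1.0234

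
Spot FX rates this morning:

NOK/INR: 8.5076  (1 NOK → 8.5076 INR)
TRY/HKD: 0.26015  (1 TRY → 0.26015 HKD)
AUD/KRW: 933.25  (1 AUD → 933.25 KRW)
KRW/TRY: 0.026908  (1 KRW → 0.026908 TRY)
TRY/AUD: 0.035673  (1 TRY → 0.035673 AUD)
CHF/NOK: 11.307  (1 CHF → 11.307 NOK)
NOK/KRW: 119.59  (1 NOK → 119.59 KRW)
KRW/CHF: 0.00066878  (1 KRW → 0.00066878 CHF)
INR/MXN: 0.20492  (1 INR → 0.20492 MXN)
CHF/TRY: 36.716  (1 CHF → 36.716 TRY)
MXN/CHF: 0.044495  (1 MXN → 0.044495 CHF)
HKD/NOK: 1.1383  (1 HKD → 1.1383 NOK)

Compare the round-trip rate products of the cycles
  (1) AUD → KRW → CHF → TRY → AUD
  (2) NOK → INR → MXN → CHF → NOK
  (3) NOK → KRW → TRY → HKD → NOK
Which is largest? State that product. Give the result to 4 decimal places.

0.9529

(1) 933.25 × 0.00066878 × 36.716 × 0.035673 = 0.81748
(2) 8.5076 × 0.20492 × 0.044495 × 11.307 = 0.87710
(3) 119.59 × 0.026908 × 0.26015 × 1.1383 = 0.95292
Highest is cycle (3) at 0.9529 (≤1, no arbitrage).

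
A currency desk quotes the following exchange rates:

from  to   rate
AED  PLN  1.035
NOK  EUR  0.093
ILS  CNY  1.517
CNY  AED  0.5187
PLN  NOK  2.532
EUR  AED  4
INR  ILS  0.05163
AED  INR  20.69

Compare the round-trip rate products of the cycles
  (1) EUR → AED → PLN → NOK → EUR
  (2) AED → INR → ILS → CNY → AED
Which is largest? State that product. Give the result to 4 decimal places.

(1) 4 × 1.035 × 2.532 × 0.093 = 0.97487
(2) 20.69 × 0.05163 × 1.517 × 0.5187 = 0.84055
Highest is cycle (1) at 0.9749 (≤1, no arbitrage).

0.9749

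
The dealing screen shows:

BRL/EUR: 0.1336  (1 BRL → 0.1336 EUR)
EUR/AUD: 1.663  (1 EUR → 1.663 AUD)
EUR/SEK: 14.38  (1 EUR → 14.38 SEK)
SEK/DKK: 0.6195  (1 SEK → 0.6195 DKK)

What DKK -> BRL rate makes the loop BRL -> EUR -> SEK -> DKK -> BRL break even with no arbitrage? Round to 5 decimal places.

0.84022

Known legs of the cycle: 0.1336 × 14.38 × 0.6195 = 1.190163576
For no arbitrage the full-cycle product must be 1, so the missing rate is 1 / 1.190163576 ≈ 0.8402206.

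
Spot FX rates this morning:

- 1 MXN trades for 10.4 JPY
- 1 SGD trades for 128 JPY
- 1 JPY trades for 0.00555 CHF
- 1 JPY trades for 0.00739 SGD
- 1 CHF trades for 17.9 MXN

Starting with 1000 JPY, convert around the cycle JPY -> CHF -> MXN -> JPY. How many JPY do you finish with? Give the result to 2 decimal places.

1000 JPY × 0.00555 = 5.55 CHF
5.55 CHF × 17.9 = 99.345 MXN
99.345 MXN × 10.4 = 1033.188 JPY

1033.19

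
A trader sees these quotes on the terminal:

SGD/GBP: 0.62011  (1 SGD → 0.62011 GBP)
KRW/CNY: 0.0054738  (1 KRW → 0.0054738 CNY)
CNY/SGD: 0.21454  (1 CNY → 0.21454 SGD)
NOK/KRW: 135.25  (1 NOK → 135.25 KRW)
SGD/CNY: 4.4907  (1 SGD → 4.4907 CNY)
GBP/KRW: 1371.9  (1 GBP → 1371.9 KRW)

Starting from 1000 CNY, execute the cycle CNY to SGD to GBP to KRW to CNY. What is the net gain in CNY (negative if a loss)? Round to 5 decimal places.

1000 CNY × 0.21454 = 214.54 SGD
214.54 SGD × 0.62011 = 133.0383994 GBP
133.0383994 GBP × 1371.9 = 182515.38013686 KRW
182515.38013686 KRW × 0.0054738 = 999.052687793144268 CNY
Net change: 999.052687793144268 − 1000 = -0.947312206855732 CNY

-0.94731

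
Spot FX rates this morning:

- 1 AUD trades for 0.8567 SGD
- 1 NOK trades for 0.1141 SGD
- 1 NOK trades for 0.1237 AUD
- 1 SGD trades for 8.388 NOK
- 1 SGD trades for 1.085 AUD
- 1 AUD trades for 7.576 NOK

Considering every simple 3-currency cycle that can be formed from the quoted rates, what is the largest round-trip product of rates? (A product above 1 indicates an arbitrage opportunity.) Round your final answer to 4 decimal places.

AUD→NOK→SGD→AUD: 7.576 × 0.1141 × 1.085 = 0.93790
AUD→SGD→NOK→AUD: 0.8567 × 8.388 × 0.1237 = 0.88891
Maximum is AUD→NOK→SGD→AUD at 0.9379; no arbitrage — every cycle loses value.

0.9379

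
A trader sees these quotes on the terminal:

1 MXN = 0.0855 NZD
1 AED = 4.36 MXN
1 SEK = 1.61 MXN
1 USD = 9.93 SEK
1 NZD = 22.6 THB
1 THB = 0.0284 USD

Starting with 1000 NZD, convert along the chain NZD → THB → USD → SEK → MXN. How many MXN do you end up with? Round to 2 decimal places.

1000 NZD × 22.6 = 22600 THB
22600 THB × 0.0284 = 641.84 USD
641.84 USD × 9.93 = 6373.4712 SEK
6373.4712 SEK × 1.61 = 10261.288632 MXN

10261.29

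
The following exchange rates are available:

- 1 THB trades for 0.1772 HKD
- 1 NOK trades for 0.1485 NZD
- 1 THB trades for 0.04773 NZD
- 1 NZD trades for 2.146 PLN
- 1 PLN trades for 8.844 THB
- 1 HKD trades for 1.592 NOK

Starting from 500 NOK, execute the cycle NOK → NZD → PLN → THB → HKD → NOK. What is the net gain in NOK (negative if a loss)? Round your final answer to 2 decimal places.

500 NOK × 0.1485 = 74.25 NZD
74.25 NZD × 2.146 = 159.3405 PLN
159.3405 PLN × 8.844 = 1409.207382 THB
1409.207382 THB × 0.1772 = 249.7115480904 HKD
249.7115480904 HKD × 1.592 = 397.5407845599168 NOK
Net change: 397.5407845599168 − 500 = -102.4592154400832 NOK

-102.46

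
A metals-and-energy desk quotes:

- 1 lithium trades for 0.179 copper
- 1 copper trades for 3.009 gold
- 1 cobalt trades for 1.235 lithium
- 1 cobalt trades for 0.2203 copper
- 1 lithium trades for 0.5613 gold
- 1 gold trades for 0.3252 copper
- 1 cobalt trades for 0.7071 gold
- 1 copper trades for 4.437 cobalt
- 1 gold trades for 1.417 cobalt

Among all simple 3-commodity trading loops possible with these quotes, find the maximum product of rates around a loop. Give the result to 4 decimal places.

1.0203

gold→copper→cobalt→gold: 0.3252 × 4.437 × 0.7071 = 1.02028
gold→cobalt→lithium→gold: 1.417 × 1.235 × 0.5613 = 0.98227
lithium→copper→cobalt→lithium: 0.179 × 4.437 × 1.235 = 0.98087
gold→cobalt→copper→gold: 1.417 × 0.2203 × 3.009 = 0.93930
Maximum is gold→copper→cobalt→gold at 1.0203; arbitrage exists.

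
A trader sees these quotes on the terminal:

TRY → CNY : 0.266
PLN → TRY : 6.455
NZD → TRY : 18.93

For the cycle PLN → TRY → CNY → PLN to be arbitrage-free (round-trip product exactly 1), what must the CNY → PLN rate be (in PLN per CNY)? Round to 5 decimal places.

0.58240

Known legs of the cycle: 6.455 × 0.266 = 1.71703
For no arbitrage the full-cycle product must be 1, so the missing rate is 1 / 1.71703 ≈ 0.5824010.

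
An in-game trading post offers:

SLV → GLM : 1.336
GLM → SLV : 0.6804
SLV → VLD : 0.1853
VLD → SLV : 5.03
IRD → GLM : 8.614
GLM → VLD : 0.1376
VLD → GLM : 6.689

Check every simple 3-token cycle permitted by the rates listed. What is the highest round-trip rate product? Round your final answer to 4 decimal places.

0.9247

SLV→GLM→VLD→SLV: 1.336 × 0.1376 × 5.03 = 0.92468
SLV→VLD→GLM→SLV: 0.1853 × 6.689 × 0.6804 = 0.84334
Maximum is SLV→GLM→VLD→SLV at 0.9247; no arbitrage — every cycle loses value.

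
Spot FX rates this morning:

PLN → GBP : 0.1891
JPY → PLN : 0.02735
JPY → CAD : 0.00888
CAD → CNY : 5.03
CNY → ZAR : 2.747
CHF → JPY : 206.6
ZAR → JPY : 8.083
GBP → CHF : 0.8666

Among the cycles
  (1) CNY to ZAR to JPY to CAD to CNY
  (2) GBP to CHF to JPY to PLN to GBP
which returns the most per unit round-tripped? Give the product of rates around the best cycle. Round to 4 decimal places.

0.9918

(1) 2.747 × 8.083 × 0.00888 × 5.03 = 0.99177
(2) 0.8666 × 206.6 × 0.02735 × 0.1891 = 0.92597
Highest is cycle (1) at 0.9918 (≤1, no arbitrage).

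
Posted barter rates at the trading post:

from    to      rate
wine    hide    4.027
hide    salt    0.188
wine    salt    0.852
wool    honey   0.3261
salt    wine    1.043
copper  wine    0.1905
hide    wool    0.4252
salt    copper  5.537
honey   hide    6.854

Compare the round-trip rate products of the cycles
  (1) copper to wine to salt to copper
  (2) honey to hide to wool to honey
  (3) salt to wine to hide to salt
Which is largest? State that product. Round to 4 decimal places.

0.9504

(1) 0.1905 × 0.852 × 5.537 = 0.89869
(2) 6.854 × 0.4252 × 0.3261 = 0.95036
(3) 1.043 × 4.027 × 0.188 = 0.78963
Highest is cycle (2) at 0.9504 (≤1, no arbitrage).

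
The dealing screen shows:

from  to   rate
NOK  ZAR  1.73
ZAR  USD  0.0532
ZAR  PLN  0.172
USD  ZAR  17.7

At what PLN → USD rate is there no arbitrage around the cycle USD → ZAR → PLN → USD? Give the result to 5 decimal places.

0.32847

Known legs of the cycle: 17.7 × 0.172 = 3.0444
For no arbitrage the full-cycle product must be 1, so the missing rate is 1 / 3.0444 ≈ 0.3284719.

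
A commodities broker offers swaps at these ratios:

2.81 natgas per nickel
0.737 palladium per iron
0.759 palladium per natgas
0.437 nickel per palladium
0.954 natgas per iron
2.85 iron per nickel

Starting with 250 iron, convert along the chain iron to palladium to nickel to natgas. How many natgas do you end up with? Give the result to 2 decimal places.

226.25

250 iron × 0.737 = 184.25 palladium
184.25 palladium × 0.437 = 80.51725 nickel
80.51725 nickel × 2.81 = 226.2534725 natgas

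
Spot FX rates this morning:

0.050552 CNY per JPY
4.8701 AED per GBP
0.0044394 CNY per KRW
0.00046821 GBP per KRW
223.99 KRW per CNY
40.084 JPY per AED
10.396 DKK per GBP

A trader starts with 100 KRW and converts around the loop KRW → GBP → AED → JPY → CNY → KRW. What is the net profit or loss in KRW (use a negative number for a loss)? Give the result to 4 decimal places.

3.4943

100 KRW × 0.00046821 = 0.046821 GBP
0.046821 GBP × 4.8701 = 0.2280229521 AED
0.2280229521 AED × 40.084 = 9.1400720119764 JPY
9.1400720119764 JPY × 0.050552 = 0.4620489203494309728 CNY
0.4620489203494309728 CNY × 223.99 = 103.494337669069043597472 KRW
Net change: 103.494337669069043597472 − 100 = 3.494337669069043597472 KRW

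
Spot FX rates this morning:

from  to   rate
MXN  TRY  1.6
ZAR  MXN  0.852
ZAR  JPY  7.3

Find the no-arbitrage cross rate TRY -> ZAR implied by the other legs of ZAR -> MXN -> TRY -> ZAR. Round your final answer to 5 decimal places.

0.73357

Known legs of the cycle: 0.852 × 1.6 = 1.3632
For no arbitrage the full-cycle product must be 1, so the missing rate is 1 / 1.3632 ≈ 0.7335681.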